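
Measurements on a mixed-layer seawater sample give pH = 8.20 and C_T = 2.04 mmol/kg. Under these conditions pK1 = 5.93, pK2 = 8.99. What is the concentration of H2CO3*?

α₀ = 1 / (1 + K1/[H⁺] + K1K2/[H⁺]²) = 1 / (1 + 10^+2.27 + 10^+1.48)
   = 1 / (1 + 186.21 + 30.200) = 1/217.41 = 0.004600
[CO2*] = α₀ × DIC = 0.004600 × 2.04 = 0.00938 mmol/kg = 9.38 μmol/kg

[CO2*] = 9.38 μmol/kg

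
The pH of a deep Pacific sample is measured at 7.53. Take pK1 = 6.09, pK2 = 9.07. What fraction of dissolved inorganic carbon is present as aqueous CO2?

α₀ = 1 / (1 + K1/[H⁺] + K1K2/[H⁺]²) = 1 / (1 + 10^+1.44 + 10^-0.10)
   = 1 / (1 + 27.542 + 0.79433) = 1/29.337 = 0.03409

α₀ = 0.0341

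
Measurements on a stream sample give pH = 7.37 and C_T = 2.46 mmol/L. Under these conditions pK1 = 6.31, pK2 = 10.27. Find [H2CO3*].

α₀ = 1 / (1 + K1/[H⁺] + K1K2/[H⁺]²) = 1 / (1 + 10^+1.06 + 10^-1.84)
   = 1 / (1 + 11.482 + 0.014454) = 1/12.496 = 0.08003
[CO2*] = α₀ × DIC = 0.08003 × 2.46 = 0.197 mmol/L

[CO2*] = 0.197 mmol/L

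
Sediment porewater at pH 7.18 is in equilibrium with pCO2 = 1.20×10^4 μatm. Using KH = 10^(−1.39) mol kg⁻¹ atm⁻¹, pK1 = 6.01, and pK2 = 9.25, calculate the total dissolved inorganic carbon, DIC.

DIC = 7.78 mmol/kg

[CO2*] = KH · pCO2 = 10^(−1.39) × 1.20×10^4×10^-6 = 4.889×10^-4 mol/kg
α₀ = 1/(1 + K1/[H⁺] + K1K2/[H⁺]²) = 1/(1 + 10^+1.17 + 10^-0.90) = 0.06283
DIC = [CO2*]/α₀ = 4.889×10^-4 / 0.06283 = 7.78 mmol/kg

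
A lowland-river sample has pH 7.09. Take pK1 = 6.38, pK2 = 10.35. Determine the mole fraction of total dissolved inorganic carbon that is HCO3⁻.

α₁ = 1 / (1 + [H⁺]/K1 + K2/[H⁺]) = 1 / (1 + 10^-0.71 + 10^-3.26)
   = 1 / (1 + 0.19498 + 0.00054954) = 1/1.1955 = 0.8364

α₁ = 0.836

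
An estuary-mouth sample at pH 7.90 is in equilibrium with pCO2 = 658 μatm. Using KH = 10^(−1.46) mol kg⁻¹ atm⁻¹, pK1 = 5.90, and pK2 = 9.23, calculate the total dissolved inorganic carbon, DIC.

[CO2*] = KH · pCO2 = 10^(−1.46) × 658×10^-6 = 2.282×10^-5 mol/kg
α₀ = 1/(1 + K1/[H⁺] + K1K2/[H⁺]²) = 1/(1 + 10^+2.00 + 10^+0.67) = 0.009463
DIC = [CO2*]/α₀ = 2.282×10^-5 / 0.009463 = 2.41 mmol/kg

DIC = 2.41 mmol/kg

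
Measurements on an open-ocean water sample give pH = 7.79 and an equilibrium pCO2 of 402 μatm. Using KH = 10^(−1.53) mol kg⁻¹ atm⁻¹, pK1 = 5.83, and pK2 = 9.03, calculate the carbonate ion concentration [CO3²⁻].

[CO2*] = KH · pCO2 = 10^(−1.53) × 402×10^-6 = 1.186×10^-5 mol/kg
α₀ = 1/(1 + K1/[H⁺] + K1K2/[H⁺]²) = 1/(1 + 10^+1.96 + 10^+0.72) = 0.01026
DIC = [CO2*]/α₀ = 1.186×10^-5 / 0.01026 = 1.156 mmol/kg
[CO3²⁻] = α₂·DIC; α₂ = 0.05385, so [CO3²⁻] = 0.05385 × 1.156 = 0.0623 mmol/kg

[CO3²⁻] = 0.0623 mmol/kg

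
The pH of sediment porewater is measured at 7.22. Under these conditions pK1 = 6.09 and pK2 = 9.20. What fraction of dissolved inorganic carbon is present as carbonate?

α₂ = 1 / (1 + [H⁺]/K2 + [H⁺]²/(K1K2)) = 1 / (1 + 10^+1.98 + 10^+0.85)
   = 1 / (1 + 95.499 + 7.0795) = 1/103.58 = 0.009654

α₂ = 0.00965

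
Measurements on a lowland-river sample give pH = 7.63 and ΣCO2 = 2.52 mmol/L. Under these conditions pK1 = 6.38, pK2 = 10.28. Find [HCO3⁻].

[HCO3⁻] = 2.38 mmol/L

α₁ = 1 / (1 + [H⁺]/K1 + K2/[H⁺]) = 1 / (1 + 10^-1.25 + 10^-2.65)
   = 1 / (1 + 0.056234 + 0.0022387) = 1/1.0585 = 0.9448
[HCO3⁻] = α₁ × DIC = 0.9448 × 2.52 = 2.38 mmol/L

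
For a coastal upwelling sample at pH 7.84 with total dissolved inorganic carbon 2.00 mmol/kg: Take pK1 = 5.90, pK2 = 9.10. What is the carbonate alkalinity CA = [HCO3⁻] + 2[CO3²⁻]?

CA = 2.08 mmol/kg

CA = [HCO3⁻] + 2[CO3²⁻] = (α₁ + 2α₂)·DIC
At pH 7.84: [H⁺]/K1 = 10^-1.94 = 0.011482, K2/[H⁺] = 10^-1.26 = 0.054954
α₁ = 1/(1 + 0.011482 + 0.054954) = 1/1.0664 = 0.9377; α₂ = α₁·K2/[H⁺] = 0.05153
α₁ + 2α₂ = 1.0408
CA = 1.0408 × 2.00 = 2.08 mmol/kg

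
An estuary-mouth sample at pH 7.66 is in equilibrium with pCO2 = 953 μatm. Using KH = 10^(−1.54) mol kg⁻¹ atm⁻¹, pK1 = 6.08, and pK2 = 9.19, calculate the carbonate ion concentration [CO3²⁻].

[CO3²⁻] = 0.0308 mmol/kg

[CO2*] = KH · pCO2 = 10^(−1.54) × 953×10^-6 = 2.748×10^-5 mol/kg
α₀ = 1/(1 + K1/[H⁺] + K1K2/[H⁺]²) = 1/(1 + 10^+1.58 + 10^+0.05) = 0.02491
DIC = [CO2*]/α₀ = 2.748×10^-5 / 0.02491 = 1.103 mmol/kg
[CO3²⁻] = α₂·DIC; α₂ = 0.02795, so [CO3²⁻] = 0.02795 × 1.103 = 0.0308 mmol/kg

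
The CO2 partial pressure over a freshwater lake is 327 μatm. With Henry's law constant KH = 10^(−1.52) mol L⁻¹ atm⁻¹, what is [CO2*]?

KH = 10^(−1.52) = 3.020×10^-2 mol L⁻¹ atm⁻¹
[CO2*] = KH · pCO2 = 3.020×10^-2 × 327×10^-6 atm = 9.88×10^-6 mol/L

[CO2*] = 9.88 μmol/L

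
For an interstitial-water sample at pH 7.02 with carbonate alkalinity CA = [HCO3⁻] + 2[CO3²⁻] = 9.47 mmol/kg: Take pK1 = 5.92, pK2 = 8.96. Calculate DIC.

DIC = 10.1 mmol/kg

CA = [HCO3⁻] + 2[CO3²⁻] = (α₁ + 2α₂)·DIC
At pH 7.02: [H⁺]/K1 = 10^-1.10 = 0.079433, K2/[H⁺] = 10^-1.94 = 0.011482
α₁ = 1/(1 + 0.079433 + 0.011482) = 1/1.0909 = 0.9167; α₂ = α₁·K2/[H⁺] = 0.01052
α₁ + 2α₂ = 0.9377
DIC = CA / (α₁ + 2α₂) = 9.47 / 0.9377 = 10.1 mmol/kg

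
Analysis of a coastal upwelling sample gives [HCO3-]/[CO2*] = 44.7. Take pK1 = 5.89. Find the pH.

From K1 = [H⁺][HCO3-]/[CO2*]:  pH = pK1 + log₁₀([HCO3-]/[CO2*])
log₁₀(44.7) = +1.650
pH = 5.89 + (+1.650) = 7.54

pH = 7.54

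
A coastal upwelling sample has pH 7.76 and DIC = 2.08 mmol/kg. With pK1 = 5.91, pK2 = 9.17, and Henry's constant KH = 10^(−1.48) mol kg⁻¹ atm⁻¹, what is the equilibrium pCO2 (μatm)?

pCO2 = 843 μatm

α₀ = 1 / (1 + K1/[H⁺] + K1K2/[H⁺]²) = 1 / (1 + 10^+1.85 + 10^+0.44)
   = 1 / (1 + 70.795 + 2.7542) = 1/74.549 = 0.01341
[CO2*] = α₀ × DIC = 0.01341 × 2.08 = 0.02790 mmol/kg
pCO2 = [CO2*]/KH = 2.790×10^-5 / 3.311×10^-2 = 843 μatm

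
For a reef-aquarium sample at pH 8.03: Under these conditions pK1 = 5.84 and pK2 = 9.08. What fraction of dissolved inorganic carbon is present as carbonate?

α₂ = 1 / (1 + [H⁺]/K2 + [H⁺]²/(K1K2)) = 1 / (1 + 10^+1.05 + 10^-1.14)
   = 1 / (1 + 11.220 + 0.072444) = 1/12.293 = 0.08135

α₂ = 0.0813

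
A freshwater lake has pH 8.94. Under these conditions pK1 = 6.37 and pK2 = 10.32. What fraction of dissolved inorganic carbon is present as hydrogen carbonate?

α₁ = 1 / (1 + [H⁺]/K1 + K2/[H⁺]) = 1 / (1 + 10^-2.57 + 10^-1.38)
   = 1 / (1 + 0.0026915 + 0.041687) = 1/1.0444 = 0.9575

α₁ = 0.958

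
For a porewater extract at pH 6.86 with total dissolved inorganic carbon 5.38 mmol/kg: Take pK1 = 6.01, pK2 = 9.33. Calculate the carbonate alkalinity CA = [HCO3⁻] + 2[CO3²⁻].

CA = 4.73 mmol/kg

CA = [HCO3⁻] + 2[CO3²⁻] = (α₁ + 2α₂)·DIC
At pH 6.86: [H⁺]/K1 = 10^-0.85 = 0.14125, K2/[H⁺] = 10^-2.47 = 0.0033884
α₁ = 1/(1 + 0.14125 + 0.0033884) = 1/1.1446 = 0.8736; α₂ = α₁·K2/[H⁺] = 0.002960
α₁ + 2α₂ = 0.8796
CA = 0.8796 × 5.38 = 4.73 mmol/kg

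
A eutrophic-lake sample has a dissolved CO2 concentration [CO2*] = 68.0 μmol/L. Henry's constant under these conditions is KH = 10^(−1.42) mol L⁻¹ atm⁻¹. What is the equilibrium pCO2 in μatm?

pCO2 = 1790 μatm

KH = 10^(−1.42) = 3.802×10^-2 mol L⁻¹ atm⁻¹
pCO2 = [CO2*]/KH = 68.0×10^-6 / 3.802×10^-2 = 1.79×10^-3 atm = 1790 μatm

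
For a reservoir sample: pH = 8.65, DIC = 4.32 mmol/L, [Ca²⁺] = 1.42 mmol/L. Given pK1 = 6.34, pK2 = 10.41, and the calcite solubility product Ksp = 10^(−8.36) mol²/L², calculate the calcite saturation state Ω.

Ω = 23.9

α₂ = 1 / (1 + [H⁺]/K2 + [H⁺]²/(K1K2)) = 1 / (1 + 10^+1.76 + 10^-0.55)
   = 1 / (1 + 57.544 + 0.28184) = 1/58.826 = 0.01700
[CO3²⁻] = α₂ × DIC = 0.01700 × 4.32 = 0.07344 mmol/L
Ksp = 10^(−8.36) = 4.365×10^-9
Ω = [Ca²⁺][CO3²⁻]/Ksp = (1.42×10^-3)(7.344×10^-5) / 4.365×10^-9 = 23.9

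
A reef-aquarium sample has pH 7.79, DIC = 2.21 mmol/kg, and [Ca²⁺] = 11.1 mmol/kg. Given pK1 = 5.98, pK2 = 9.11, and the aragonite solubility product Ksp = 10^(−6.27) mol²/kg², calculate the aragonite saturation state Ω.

α₂ = 1 / (1 + [H⁺]/K2 + [H⁺]²/(K1K2)) = 1 / (1 + 10^+1.32 + 10^-0.49)
   = 1 / (1 + 20.893 + 0.32359) = 1/22.217 = 0.04501
[CO3²⁻] = α₂ × DIC = 0.04501 × 2.21 = 0.09948 mmol/kg
Ksp = 10^(−6.27) = 5.370×10^-7
Ω = [Ca²⁺][CO3²⁻]/Ksp = (11.1×10^-3)(9.948×10^-5) / 5.370×10^-7 = 2.06

Ω = 2.06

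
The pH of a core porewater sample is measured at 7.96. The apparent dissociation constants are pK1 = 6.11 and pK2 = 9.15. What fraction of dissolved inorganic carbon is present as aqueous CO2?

α₀ = 1 / (1 + K1/[H⁺] + K1K2/[H⁺]²) = 1 / (1 + 10^+1.85 + 10^+0.66)
   = 1 / (1 + 70.795 + 4.5709) = 1/76.365 = 0.01309

α₀ = 0.0131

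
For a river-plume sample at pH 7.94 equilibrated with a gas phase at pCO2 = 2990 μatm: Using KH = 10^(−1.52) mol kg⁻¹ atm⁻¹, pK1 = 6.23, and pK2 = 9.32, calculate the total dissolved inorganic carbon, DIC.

DIC = 4.91 mmol/kg

[CO2*] = KH · pCO2 = 10^(−1.52) × 2990×10^-6 = 9.030×10^-5 mol/kg
α₀ = 1/(1 + K1/[H⁺] + K1K2/[H⁺]²) = 1/(1 + 10^+1.71 + 10^+0.33) = 0.01837
DIC = [CO2*]/α₀ = 9.030×10^-5 / 0.01837 = 4.91 mmol/kg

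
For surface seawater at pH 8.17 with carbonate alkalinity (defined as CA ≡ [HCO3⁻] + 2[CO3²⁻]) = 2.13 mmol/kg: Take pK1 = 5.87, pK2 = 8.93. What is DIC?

CA = [HCO3⁻] + 2[CO3²⁻] = (α₁ + 2α₂)·DIC
At pH 8.17: [H⁺]/K1 = 10^-2.30 = 0.0050119, K2/[H⁺] = 10^-0.76 = 0.17378
α₁ = 1/(1 + 0.0050119 + 0.17378) = 1/1.1788 = 0.8483; α₂ = α₁·K2/[H⁺] = 0.1474
α₁ + 2α₂ = 1.1432
DIC = CA / (α₁ + 2α₂) = 2.13 / 1.1432 = 1.86 mmol/kg

DIC = 1.86 mmol/kg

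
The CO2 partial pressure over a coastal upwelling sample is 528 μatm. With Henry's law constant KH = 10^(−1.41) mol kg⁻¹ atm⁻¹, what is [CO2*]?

[CO2*] = 20.5 μmol/kg

KH = 10^(−1.41) = 3.890×10^-2 mol kg⁻¹ atm⁻¹
[CO2*] = KH · pCO2 = 3.890×10^-2 × 528×10^-6 atm = 2.05×10^-5 mol/kg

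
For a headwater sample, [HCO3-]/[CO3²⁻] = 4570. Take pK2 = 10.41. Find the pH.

From K2 = [H⁺][CO3²⁻]/[HCO3-]:  pH = pK2 − log₁₀([HCO3-]/[CO3²⁻])
log₁₀(4570) = +3.660
pH = 10.41 − (+3.660) = 6.75

pH = 6.75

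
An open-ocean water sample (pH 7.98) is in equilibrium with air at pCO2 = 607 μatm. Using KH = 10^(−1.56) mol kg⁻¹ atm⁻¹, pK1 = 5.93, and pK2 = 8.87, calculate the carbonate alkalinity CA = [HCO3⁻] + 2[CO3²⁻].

CA = 2.36 mmol/kg

[CO2*] = KH · pCO2 = 10^(−1.56) × 607×10^-6 = 1.672×10^-5 mol/kg
α₀ = 1/(1 + K1/[H⁺] + K1K2/[H⁺]²) = 1/(1 + 10^+2.05 + 10^+1.16) = 0.007834
DIC = [CO2*]/α₀ = 1.672×10^-5 / 0.007834 = 2.134 mmol/kg
CA = (α₁ + 2α₂)·DIC = (0.8789 + 2×0.1132) × 2.134 = 2.36 mmol/kg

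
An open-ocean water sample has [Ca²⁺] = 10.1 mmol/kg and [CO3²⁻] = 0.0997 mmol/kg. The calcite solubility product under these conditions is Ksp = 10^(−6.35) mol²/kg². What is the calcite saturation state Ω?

Ω = 2.25

Ksp = 10^(−6.35) = 4.467×10^-7
Ω = [Ca²⁺][CO3²⁻]/Ksp = (10.1×10^-3)(0.0997×10^-3) / 4.467×10^-7 = 2.25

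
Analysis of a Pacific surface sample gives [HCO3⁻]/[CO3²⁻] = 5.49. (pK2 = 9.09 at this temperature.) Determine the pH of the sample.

From K2 = [H⁺][CO3²⁻]/[HCO3⁻]:  pH = pK2 − log₁₀([HCO3⁻]/[CO3²⁻])
log₁₀(5.49) = +0.740
pH = 9.09 − (+0.740) = 8.35

pH = 8.35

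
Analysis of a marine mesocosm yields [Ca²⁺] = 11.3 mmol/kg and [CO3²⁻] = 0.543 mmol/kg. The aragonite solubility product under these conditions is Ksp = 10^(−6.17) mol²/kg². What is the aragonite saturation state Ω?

Ksp = 10^(−6.17) = 6.761×10^-7
Ω = [Ca²⁺][CO3²⁻]/Ksp = (11.3×10^-3)(0.543×10^-3) / 6.761×10^-7 = 9.08

Ω = 9.08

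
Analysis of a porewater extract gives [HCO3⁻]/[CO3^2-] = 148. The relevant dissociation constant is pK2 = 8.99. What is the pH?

pH = 6.82

From K2 = [H⁺][CO3^2-]/[HCO3⁻]:  pH = pK2 − log₁₀([HCO3⁻]/[CO3^2-])
log₁₀(148) = +2.170
pH = 8.99 − (+2.170) = 6.82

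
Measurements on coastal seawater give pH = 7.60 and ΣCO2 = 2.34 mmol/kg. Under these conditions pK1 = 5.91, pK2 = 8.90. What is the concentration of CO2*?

[CO2*] = 0.0446 mmol/kg

α₀ = 1 / (1 + K1/[H⁺] + K1K2/[H⁺]²) = 1 / (1 + 10^+1.69 + 10^+0.39)
   = 1 / (1 + 48.978 + 2.4547) = 1/52.433 = 0.01907
[CO2*] = α₀ × DIC = 0.01907 × 2.34 = 0.0446 mmol/kg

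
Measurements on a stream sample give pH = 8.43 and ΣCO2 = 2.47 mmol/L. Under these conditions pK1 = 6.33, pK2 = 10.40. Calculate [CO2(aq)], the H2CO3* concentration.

α₀ = 1 / (1 + K1/[H⁺] + K1K2/[H⁺]²) = 1 / (1 + 10^+2.10 + 10^+0.13)
   = 1 / (1 + 125.89 + 1.3490) = 1/128.24 = 0.007798
[CO2*] = α₀ × DIC = 0.007798 × 2.47 = 0.0193 mmol/L = 19.3 μmol/L

[CO2*] = 19.3 μmol/L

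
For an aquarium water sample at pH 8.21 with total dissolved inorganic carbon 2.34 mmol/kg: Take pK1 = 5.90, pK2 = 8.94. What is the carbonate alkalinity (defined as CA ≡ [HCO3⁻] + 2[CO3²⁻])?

CA = 2.70 mmol/kg

CA = [HCO3⁻] + 2[CO3²⁻] = (α₁ + 2α₂)·DIC
At pH 8.21: [H⁺]/K1 = 10^-2.31 = 0.0048978, K2/[H⁺] = 10^-0.73 = 0.18621
α₁ = 1/(1 + 0.0048978 + 0.18621) = 1/1.1911 = 0.8396; α₂ = α₁·K2/[H⁺] = 0.1563
α₁ + 2α₂ = 1.1522
CA = 1.1522 × 2.34 = 2.70 mmol/kg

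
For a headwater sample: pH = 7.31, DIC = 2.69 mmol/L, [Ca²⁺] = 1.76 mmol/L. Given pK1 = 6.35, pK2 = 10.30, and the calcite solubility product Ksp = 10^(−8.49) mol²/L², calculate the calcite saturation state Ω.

Ω = 1.35

α₂ = 1 / (1 + [H⁺]/K2 + [H⁺]²/(K1K2)) = 1 / (1 + 10^+2.99 + 10^+2.03)
   = 1 / (1 + 977.24 + 107.15) = 1/1085.4 = 0.0009213
[CO3²⁻] = α₂ × DIC = 0.0009213 × 2.69 = 0.002478 mmol/L = 2.478 μmol/L
Ksp = 10^(−8.49) = 3.236×10^-9
Ω = [Ca²⁺][CO3²⁻]/Ksp = (1.76×10^-3)(2.478×10^-6) / 3.236×10^-9 = 1.35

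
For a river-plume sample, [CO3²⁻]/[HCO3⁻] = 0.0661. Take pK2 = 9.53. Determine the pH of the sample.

pH = 8.35

From K2 = [H⁺][CO3²⁻]/[HCO3⁻]:  pH = pK2 + log₁₀([CO3²⁻]/[HCO3⁻])
log₁₀(0.0661) = -1.180
pH = 9.53 + (-1.180) = 8.35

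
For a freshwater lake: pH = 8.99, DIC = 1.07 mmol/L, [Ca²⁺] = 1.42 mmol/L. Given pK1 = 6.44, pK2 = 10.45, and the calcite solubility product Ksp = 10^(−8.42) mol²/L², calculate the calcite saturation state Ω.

Ω = 13.4

α₂ = 1 / (1 + [H⁺]/K2 + [H⁺]²/(K1K2)) = 1 / (1 + 10^+1.46 + 10^-1.09)
   = 1 / (1 + 28.840 + 0.081283) = 1/29.922 = 0.03342
[CO3²⁻] = α₂ × DIC = 0.03342 × 1.07 = 0.03576 mmol/L
Ksp = 10^(−8.42) = 3.802×10^-9
Ω = [Ca²⁺][CO3²⁻]/Ksp = (1.42×10^-3)(3.576×10^-5) / 3.802×10^-9 = 13.4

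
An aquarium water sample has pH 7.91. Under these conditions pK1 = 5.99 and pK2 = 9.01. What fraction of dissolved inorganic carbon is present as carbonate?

α₂ = 0.0728

α₂ = 1 / (1 + [H⁺]/K2 + [H⁺]²/(K1K2)) = 1 / (1 + 10^+1.10 + 10^-0.82)
   = 1 / (1 + 12.589 + 0.15136) = 1/13.741 = 0.07278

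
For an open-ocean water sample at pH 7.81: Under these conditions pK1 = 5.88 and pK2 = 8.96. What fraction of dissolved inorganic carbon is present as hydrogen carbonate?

α₁ = 1 / (1 + [H⁺]/K1 + K2/[H⁺]) = 1 / (1 + 10^-1.93 + 10^-1.15)
   = 1 / (1 + 0.011749 + 0.070795) = 1/1.0825 = 0.9238

α₁ = 0.924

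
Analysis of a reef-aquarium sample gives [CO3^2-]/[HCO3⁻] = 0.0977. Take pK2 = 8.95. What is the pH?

From K2 = [H⁺][CO3^2-]/[HCO3⁻]:  pH = pK2 + log₁₀([CO3^2-]/[HCO3⁻])
log₁₀(0.0977) = -1.010
pH = 8.95 + (-1.010) = 7.94

pH = 7.94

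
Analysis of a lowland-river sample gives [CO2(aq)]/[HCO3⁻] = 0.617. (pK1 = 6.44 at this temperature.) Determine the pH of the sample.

From K1 = [H⁺][HCO3⁻]/[CO2(aq)]:  pH = pK1 − log₁₀([CO2(aq)]/[HCO3⁻])
log₁₀(0.617) = -0.210
pH = 6.44 − (-0.210) = 6.65

pH = 6.65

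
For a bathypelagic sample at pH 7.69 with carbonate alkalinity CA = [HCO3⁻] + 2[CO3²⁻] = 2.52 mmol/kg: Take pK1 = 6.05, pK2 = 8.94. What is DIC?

DIC = 2.44 mmol/kg

CA = [HCO3⁻] + 2[CO3²⁻] = (α₁ + 2α₂)·DIC
At pH 7.69: [H⁺]/K1 = 10^-1.64 = 0.022909, K2/[H⁺] = 10^-1.25 = 0.056234
α₁ = 1/(1 + 0.022909 + 0.056234) = 1/1.0791 = 0.9267; α₂ = α₁·K2/[H⁺] = 0.05211
α₁ + 2α₂ = 1.0309
DIC = CA / (α₁ + 2α₂) = 2.52 / 1.0309 = 2.44 mmol/kg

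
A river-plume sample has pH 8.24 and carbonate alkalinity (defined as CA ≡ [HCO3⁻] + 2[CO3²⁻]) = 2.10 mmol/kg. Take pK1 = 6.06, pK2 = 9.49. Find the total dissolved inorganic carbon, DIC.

DIC = 2.01 mmol/kg

CA = [HCO3⁻] + 2[CO3²⁻] = (α₁ + 2α₂)·DIC
At pH 8.24: [H⁺]/K1 = 10^-2.18 = 0.0066069, K2/[H⁺] = 10^-1.25 = 0.056234
α₁ = 1/(1 + 0.0066069 + 0.056234) = 1/1.0628 = 0.9409; α₂ = α₁·K2/[H⁺] = 0.05291
α₁ + 2α₂ = 1.0467
DIC = CA / (α₁ + 2α₂) = 2.10 / 1.0467 = 2.01 mmol/kg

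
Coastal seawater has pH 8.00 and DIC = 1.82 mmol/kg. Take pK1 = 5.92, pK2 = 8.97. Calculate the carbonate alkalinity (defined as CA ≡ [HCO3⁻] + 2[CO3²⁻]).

CA = 1.98 mmol/kg

CA = [HCO3⁻] + 2[CO3²⁻] = (α₁ + 2α₂)·DIC
At pH 8.00: [H⁺]/K1 = 10^-2.08 = 0.0083176, K2/[H⁺] = 10^-0.97 = 0.10715
α₁ = 1/(1 + 0.0083176 + 0.10715) = 1/1.1155 = 0.8965; α₂ = α₁·K2/[H⁺] = 0.09606
α₁ + 2α₂ = 1.0886
CA = 1.0886 × 1.82 = 1.98 mmol/kg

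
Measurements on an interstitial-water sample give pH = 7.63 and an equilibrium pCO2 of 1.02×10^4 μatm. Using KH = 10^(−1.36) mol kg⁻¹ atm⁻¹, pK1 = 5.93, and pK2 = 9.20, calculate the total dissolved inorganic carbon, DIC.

DIC = 23.4 mmol/kg

[CO2*] = KH · pCO2 = 10^(−1.36) × 1.02×10^4×10^-6 = 4.452×10^-4 mol/kg
α₀ = 1/(1 + K1/[H⁺] + K1K2/[H⁺]²) = 1/(1 + 10^+1.70 + 10^+0.13) = 0.01906
DIC = [CO2*]/α₀ = 4.452×10^-4 / 0.01906 = 23.4 mmol/kg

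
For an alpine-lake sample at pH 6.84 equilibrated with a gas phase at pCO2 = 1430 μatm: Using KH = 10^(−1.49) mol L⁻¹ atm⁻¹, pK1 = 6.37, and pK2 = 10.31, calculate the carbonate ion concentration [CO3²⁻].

[CO3²⁻] = 0.0463 μmol/L

[CO2*] = KH · pCO2 = 10^(−1.49) × 1430×10^-6 = 4.627×10^-5 mol/L
α₀ = 1/(1 + K1/[H⁺] + K1K2/[H⁺]²) = 1/(1 + 10^+0.47 + 10^-3.00) = 0.2530
DIC = [CO2*]/α₀ = 4.627×10^-5 / 0.2530 = 0.1829 mmol/L
[CO3²⁻] = α₂·DIC; α₂ = 0.0002530, so [CO3²⁻] = 0.0002530 × 0.1829 = 4.63×10^-5 mmol/L = 0.0463 μmol/L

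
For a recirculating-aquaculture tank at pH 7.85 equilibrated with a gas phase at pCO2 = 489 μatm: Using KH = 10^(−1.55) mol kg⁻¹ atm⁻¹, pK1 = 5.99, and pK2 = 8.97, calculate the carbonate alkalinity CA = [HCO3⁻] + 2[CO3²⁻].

[CO2*] = KH · pCO2 = 10^(−1.55) × 489×10^-6 = 1.378×10^-5 mol/kg
α₀ = 1/(1 + K1/[H⁺] + K1K2/[H⁺]²) = 1/(1 + 10^+1.86 + 10^+0.74) = 0.01267
DIC = [CO2*]/α₀ = 1.378×10^-5 / 0.01267 = 1.088 mmol/kg
CA = (α₁ + 2α₂)·DIC = (0.9177 + 2×0.06962) × 1.088 = 1.15 mmol/kg

CA = 1.15 mmol/kg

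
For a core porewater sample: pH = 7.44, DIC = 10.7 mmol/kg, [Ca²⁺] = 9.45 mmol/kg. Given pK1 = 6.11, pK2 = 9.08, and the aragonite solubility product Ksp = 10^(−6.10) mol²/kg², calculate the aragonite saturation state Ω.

α₂ = 1 / (1 + [H⁺]/K2 + [H⁺]²/(K1K2)) = 1 / (1 + 10^+1.64 + 10^+0.31)
   = 1 / (1 + 43.652 + 2.0417) = 1/46.693 = 0.02142
[CO3²⁻] = α₂ × DIC = 0.02142 × 10.7 = 0.2292 mmol/kg
Ksp = 10^(−6.10) = 7.943×10^-7
Ω = [Ca²⁺][CO3²⁻]/Ksp = (9.45×10^-3)(2.292×10^-4) / 7.943×10^-7 = 2.73

Ω = 2.73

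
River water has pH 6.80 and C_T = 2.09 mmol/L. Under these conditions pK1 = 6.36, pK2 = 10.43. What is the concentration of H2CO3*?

α₀ = 1 / (1 + K1/[H⁺] + K1K2/[H⁺]²) = 1 / (1 + 10^+0.44 + 10^-3.19)
   = 1 / (1 + 2.7542 + 0.00064565) = 1/3.7549 = 0.2663
[CO2*] = α₀ × DIC = 0.2663 × 2.09 = 0.557 mmol/L

[CO2*] = 0.557 mmol/L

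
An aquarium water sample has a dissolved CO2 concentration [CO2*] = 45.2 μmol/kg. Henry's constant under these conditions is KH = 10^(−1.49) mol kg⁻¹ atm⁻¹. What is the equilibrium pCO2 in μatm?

pCO2 = 1400 μatm

KH = 10^(−1.49) = 3.236×10^-2 mol kg⁻¹ atm⁻¹
pCO2 = [CO2*]/KH = 45.2×10^-6 / 3.236×10^-2 = 1.40×10^-3 atm = 1400 μatm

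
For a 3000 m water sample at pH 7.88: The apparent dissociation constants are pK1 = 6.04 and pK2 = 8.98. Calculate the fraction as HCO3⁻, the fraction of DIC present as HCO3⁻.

α₁ = 0.914

α₁ = 1 / (1 + [H⁺]/K1 + K2/[H⁺]) = 1 / (1 + 10^-1.84 + 10^-1.10)
   = 1 / (1 + 0.014454 + 0.079433) = 1/1.0939 = 0.9142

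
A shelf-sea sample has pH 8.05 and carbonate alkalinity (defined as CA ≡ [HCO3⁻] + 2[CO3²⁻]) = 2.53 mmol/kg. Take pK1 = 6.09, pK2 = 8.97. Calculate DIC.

DIC = 2.31 mmol/kg

CA = [HCO3⁻] + 2[CO3²⁻] = (α₁ + 2α₂)·DIC
At pH 8.05: [H⁺]/K1 = 10^-1.96 = 0.010965, K2/[H⁺] = 10^-0.92 = 0.12023
α₁ = 1/(1 + 0.010965 + 0.12023) = 1/1.1312 = 0.8840; α₂ = α₁·K2/[H⁺] = 0.1063
α₁ + 2α₂ = 1.0966
DIC = CA / (α₁ + 2α₂) = 2.53 / 1.0966 = 2.31 mmol/kg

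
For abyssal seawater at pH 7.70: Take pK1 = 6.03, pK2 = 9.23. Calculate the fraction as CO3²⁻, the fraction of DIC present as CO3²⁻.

α₂ = 0.0281

α₂ = 1 / (1 + [H⁺]/K2 + [H⁺]²/(K1K2)) = 1 / (1 + 10^+1.53 + 10^-0.14)
   = 1 / (1 + 33.884 + 0.72444) = 1/35.609 = 0.02808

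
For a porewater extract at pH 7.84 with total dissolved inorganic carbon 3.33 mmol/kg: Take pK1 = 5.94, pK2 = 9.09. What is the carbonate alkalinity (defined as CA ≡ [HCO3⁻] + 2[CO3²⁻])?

CA = 3.47 mmol/kg

CA = [HCO3⁻] + 2[CO3²⁻] = (α₁ + 2α₂)·DIC
At pH 7.84: [H⁺]/K1 = 10^-1.90 = 0.012589, K2/[H⁺] = 10^-1.25 = 0.056234
α₁ = 1/(1 + 0.012589 + 0.056234) = 1/1.0688 = 0.9356; α₂ = α₁·K2/[H⁺] = 0.05261
α₁ + 2α₂ = 1.0408
CA = 1.0408 × 3.33 = 3.47 mmol/kg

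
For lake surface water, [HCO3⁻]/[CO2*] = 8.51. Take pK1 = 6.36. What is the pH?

pH = 7.29

From K1 = [H⁺][HCO3⁻]/[CO2*]:  pH = pK1 + log₁₀([HCO3⁻]/[CO2*])
log₁₀(8.51) = +0.930
pH = 6.36 + (+0.930) = 7.29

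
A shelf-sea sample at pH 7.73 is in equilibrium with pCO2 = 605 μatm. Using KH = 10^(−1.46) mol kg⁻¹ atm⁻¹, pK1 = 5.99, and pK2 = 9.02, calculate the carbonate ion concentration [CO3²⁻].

[CO2*] = KH · pCO2 = 10^(−1.46) × 605×10^-6 = 2.098×10^-5 mol/kg
α₀ = 1/(1 + K1/[H⁺] + K1K2/[H⁺]²) = 1/(1 + 10^+1.74 + 10^+0.45) = 0.01701
DIC = [CO2*]/α₀ = 2.098×10^-5 / 0.01701 = 1.233 mmol/kg
[CO3²⁻] = α₂·DIC; α₂ = 0.04795, so [CO3²⁻] = 0.04795 × 1.233 = 0.0591 mmol/kg

[CO3²⁻] = 0.0591 mmol/kg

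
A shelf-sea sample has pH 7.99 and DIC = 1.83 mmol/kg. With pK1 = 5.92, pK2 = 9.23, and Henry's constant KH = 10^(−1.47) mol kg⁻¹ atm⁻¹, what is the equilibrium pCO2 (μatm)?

α₀ = 1 / (1 + K1/[H⁺] + K1K2/[H⁺]²) = 1 / (1 + 10^+2.07 + 10^+0.83)
   = 1 / (1 + 117.49 + 6.7608) = 1/125.25 = 0.007984
[CO2*] = α₀ × DIC = 0.007984 × 1.83 = 0.01461 mmol/kg = 14.61 μmol/kg
pCO2 = [CO2*]/KH = 1.461×10^-5 / 3.388×10^-2 = 431 μatm

pCO2 = 431 μatm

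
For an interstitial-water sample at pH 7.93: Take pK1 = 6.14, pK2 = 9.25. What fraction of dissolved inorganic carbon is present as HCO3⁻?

α₁ = 1 / (1 + [H⁺]/K1 + K2/[H⁺]) = 1 / (1 + 10^-1.79 + 10^-1.32)
   = 1 / (1 + 0.016218 + 0.047863) = 1/1.0641 = 0.9398

α₁ = 0.940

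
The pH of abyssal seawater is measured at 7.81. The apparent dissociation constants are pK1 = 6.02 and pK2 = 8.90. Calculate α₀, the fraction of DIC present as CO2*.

α₀ = 0.0148

α₀ = 1 / (1 + K1/[H⁺] + K1K2/[H⁺]²) = 1 / (1 + 10^+1.79 + 10^+0.70)
   = 1 / (1 + 61.660 + 5.0119) = 1/67.671 = 0.01478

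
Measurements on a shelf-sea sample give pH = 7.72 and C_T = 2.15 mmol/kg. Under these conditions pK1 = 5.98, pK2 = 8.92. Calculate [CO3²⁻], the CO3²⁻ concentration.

[CO3²⁻] = 0.125 mmol/kg

α₂ = 1 / (1 + [H⁺]/K2 + [H⁺]²/(K1K2)) = 1 / (1 + 10^+1.20 + 10^-0.54)
   = 1 / (1 + 15.849 + 0.28840) = 1/17.137 = 0.05835
[CO3²⁻] = α₂ × DIC = 0.05835 × 2.15 = 0.125 mmol/kg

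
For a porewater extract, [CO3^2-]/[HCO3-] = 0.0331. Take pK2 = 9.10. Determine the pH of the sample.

pH = 7.62

From K2 = [H⁺][CO3^2-]/[HCO3-]:  pH = pK2 + log₁₀([CO3^2-]/[HCO3-])
log₁₀(0.0331) = -1.480
pH = 9.10 + (-1.480) = 7.62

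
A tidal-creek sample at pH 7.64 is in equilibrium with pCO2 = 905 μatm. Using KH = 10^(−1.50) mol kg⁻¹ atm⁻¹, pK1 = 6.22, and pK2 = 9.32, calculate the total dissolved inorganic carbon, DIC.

DIC = 0.797 mmol/kg

[CO2*] = KH · pCO2 = 10^(−1.50) × 905×10^-6 = 2.862×10^-5 mol/kg
α₀ = 1/(1 + K1/[H⁺] + K1K2/[H⁺]²) = 1/(1 + 10^+1.42 + 10^-0.26) = 0.03590
DIC = [CO2*]/α₀ = 2.862×10^-5 / 0.03590 = 0.797 mmol/kg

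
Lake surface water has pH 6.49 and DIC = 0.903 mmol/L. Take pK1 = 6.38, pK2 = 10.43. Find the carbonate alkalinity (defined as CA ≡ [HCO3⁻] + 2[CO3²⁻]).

CA = [HCO3⁻] + 2[CO3²⁻] = (α₁ + 2α₂)·DIC
At pH 6.49: [H⁺]/K1 = 10^-0.11 = 0.77625, K2/[H⁺] = 10^-3.94 = 0.00011482
α₁ = 1/(1 + 0.77625 + 0.00011482) = 1/1.7764 = 0.5629; α₂ = α₁·K2/[H⁺] = 6.464×10^-5
α₁ + 2α₂ = 0.5631
CA = 0.5631 × 0.903 = 0.508 mmol/L

CA = 0.508 mmol/L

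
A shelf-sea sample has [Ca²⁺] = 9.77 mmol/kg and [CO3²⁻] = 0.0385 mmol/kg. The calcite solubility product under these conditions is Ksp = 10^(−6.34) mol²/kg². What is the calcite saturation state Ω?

Ksp = 10^(−6.34) = 4.571×10^-7
Ω = [Ca²⁺][CO3²⁻]/Ksp = (9.77×10^-3)(0.0385×10^-3) / 4.571×10^-7 = 0.823

Ω = 0.823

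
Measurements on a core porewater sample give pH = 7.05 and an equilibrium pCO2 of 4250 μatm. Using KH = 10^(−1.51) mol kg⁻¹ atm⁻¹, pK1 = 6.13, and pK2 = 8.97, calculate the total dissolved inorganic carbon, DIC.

DIC = 1.24 mmol/kg

[CO2*] = KH · pCO2 = 10^(−1.51) × 4250×10^-6 = 1.313×10^-4 mol/kg
α₀ = 1/(1 + K1/[H⁺] + K1K2/[H⁺]²) = 1/(1 + 10^+0.92 + 10^-1.00) = 0.1062
DIC = [CO2*]/α₀ = 1.313×10^-4 / 0.1062 = 1.24 mmol/kg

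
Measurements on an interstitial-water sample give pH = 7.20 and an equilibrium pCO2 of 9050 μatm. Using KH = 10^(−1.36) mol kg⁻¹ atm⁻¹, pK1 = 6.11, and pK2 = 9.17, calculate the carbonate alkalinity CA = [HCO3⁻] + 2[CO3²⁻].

[CO2*] = KH · pCO2 = 10^(−1.36) × 9050×10^-6 = 3.950×10^-4 mol/kg
α₀ = 1/(1 + K1/[H⁺] + K1K2/[H⁺]²) = 1/(1 + 10^+1.09 + 10^-0.88) = 0.07444
DIC = [CO2*]/α₀ = 3.950×10^-4 / 0.07444 = 5.307 mmol/kg
CA = (α₁ + 2α₂)·DIC = (0.9158 + 2×0.009812) × 5.307 = 4.96 mmol/kg

CA = 4.96 mmol/kg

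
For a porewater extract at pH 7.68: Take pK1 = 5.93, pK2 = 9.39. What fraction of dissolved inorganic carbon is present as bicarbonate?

α₁ = 1 / (1 + [H⁺]/K1 + K2/[H⁺]) = 1 / (1 + 10^-1.75 + 10^-1.71)
   = 1 / (1 + 0.017783 + 0.019498) = 1/1.0373 = 0.9641

α₁ = 0.964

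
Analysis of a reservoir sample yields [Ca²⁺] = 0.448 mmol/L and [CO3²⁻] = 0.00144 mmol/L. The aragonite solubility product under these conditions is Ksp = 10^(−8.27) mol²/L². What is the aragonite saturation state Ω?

Ksp = 10^(−8.27) = 5.370×10^-9
Ω = [Ca²⁺][CO3²⁻]/Ksp = (0.448×10^-3)(0.00144×10^-3) / 5.370×10^-9 = 0.120

Ω = 0.120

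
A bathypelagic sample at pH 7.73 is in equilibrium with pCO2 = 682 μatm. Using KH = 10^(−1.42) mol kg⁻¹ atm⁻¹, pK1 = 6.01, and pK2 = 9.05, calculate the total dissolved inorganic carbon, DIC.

[CO2*] = KH · pCO2 = 10^(−1.42) × 682×10^-6 = 2.593×10^-5 mol/kg
α₀ = 1/(1 + K1/[H⁺] + K1K2/[H⁺]²) = 1/(1 + 10^+1.72 + 10^+0.40) = 0.01786
DIC = [CO2*]/α₀ = 2.593×10^-5 / 0.01786 = 1.45 mmol/kg

DIC = 1.45 mmol/kg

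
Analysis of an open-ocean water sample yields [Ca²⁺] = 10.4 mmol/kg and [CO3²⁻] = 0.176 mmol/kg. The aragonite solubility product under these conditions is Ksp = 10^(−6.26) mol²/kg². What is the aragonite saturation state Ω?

Ksp = 10^(−6.26) = 5.495×10^-7
Ω = [Ca²⁺][CO3²⁻]/Ksp = (10.4×10^-3)(0.176×10^-3) / 5.495×10^-7 = 3.33

Ω = 3.33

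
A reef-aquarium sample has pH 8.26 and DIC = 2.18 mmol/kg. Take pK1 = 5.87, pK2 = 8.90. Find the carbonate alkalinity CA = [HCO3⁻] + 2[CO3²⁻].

CA = [HCO3⁻] + 2[CO3²⁻] = (α₁ + 2α₂)·DIC
At pH 8.26: [H⁺]/K1 = 10^-2.39 = 0.0040738, K2/[H⁺] = 10^-0.64 = 0.22909
α₁ = 1/(1 + 0.0040738 + 0.22909) = 1/1.2332 = 0.8109; α₂ = α₁·K2/[H⁺] = 0.1858
α₁ + 2α₂ = 1.1825
CA = 1.1825 × 2.18 = 2.58 mmol/kg

CA = 2.58 mmol/kg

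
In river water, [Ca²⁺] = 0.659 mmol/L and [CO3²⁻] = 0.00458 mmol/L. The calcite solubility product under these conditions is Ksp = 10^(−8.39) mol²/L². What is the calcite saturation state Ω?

Ω = 0.741

Ksp = 10^(−8.39) = 4.074×10^-9
Ω = [Ca²⁺][CO3²⁻]/Ksp = (0.659×10^-3)(0.00458×10^-3) / 4.074×10^-9 = 0.741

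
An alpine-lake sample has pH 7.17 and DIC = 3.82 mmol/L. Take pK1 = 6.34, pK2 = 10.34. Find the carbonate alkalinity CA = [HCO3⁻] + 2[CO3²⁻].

CA = [HCO3⁻] + 2[CO3²⁻] = (α₁ + 2α₂)·DIC
At pH 7.17: [H⁺]/K1 = 10^-0.83 = 0.14791, K2/[H⁺] = 10^-3.17 = 0.00067608
α₁ = 1/(1 + 0.14791 + 0.00067608) = 1/1.1486 = 0.8706; α₂ = α₁·K2/[H⁺] = 0.0005886
α₁ + 2α₂ = 0.8718
CA = 0.8718 × 3.82 = 3.33 mmol/L

CA = 3.33 mmol/L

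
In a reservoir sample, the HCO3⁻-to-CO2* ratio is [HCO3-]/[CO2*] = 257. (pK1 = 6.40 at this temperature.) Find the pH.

From K1 = [H⁺][HCO3-]/[CO2*]:  pH = pK1 + log₁₀([HCO3-]/[CO2*])
log₁₀(257) = +2.410
pH = 6.40 + (+2.410) = 8.81

pH = 8.81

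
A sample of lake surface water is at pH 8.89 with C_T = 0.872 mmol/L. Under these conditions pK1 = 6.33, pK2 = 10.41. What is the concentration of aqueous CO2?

α₀ = 1 / (1 + K1/[H⁺] + K1K2/[H⁺]²) = 1 / (1 + 10^+2.56 + 10^+1.04)
   = 1 / (1 + 363.08 + 10.965) = 1/375.04 = 0.002666
[CO2*] = α₀ × DIC = 0.002666 × 0.872 = 0.00233 mmol/L = 2.33 μmol/L

[CO2*] = 2.33 μmol/L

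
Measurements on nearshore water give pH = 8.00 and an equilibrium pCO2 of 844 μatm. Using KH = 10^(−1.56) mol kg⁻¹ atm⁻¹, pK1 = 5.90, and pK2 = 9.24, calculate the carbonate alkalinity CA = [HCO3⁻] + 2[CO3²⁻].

CA = 3.26 mmol/kg

[CO2*] = KH · pCO2 = 10^(−1.56) × 844×10^-6 = 2.325×10^-5 mol/kg
α₀ = 1/(1 + K1/[H⁺] + K1K2/[H⁺]²) = 1/(1 + 10^+2.10 + 10^+0.86) = 0.007455
DIC = [CO2*]/α₀ = 2.325×10^-5 / 0.007455 = 3.118 mmol/kg
CA = (α₁ + 2α₂)·DIC = (0.9385 + 2×0.05401) × 3.118 = 3.26 mmol/kg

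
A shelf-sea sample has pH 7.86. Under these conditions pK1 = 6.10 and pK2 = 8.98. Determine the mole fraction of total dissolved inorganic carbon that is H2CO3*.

α₀ = 1 / (1 + K1/[H⁺] + K1K2/[H⁺]²) = 1 / (1 + 10^+1.76 + 10^+0.64)
   = 1 / (1 + 57.544 + 4.3652) = 1/62.909 = 0.01590

α₀ = 0.0159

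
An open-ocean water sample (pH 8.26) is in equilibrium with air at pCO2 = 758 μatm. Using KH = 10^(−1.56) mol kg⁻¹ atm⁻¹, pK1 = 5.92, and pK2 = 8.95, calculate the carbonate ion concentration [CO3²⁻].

[CO2*] = KH · pCO2 = 10^(−1.56) × 758×10^-6 = 2.088×10^-5 mol/kg
α₀ = 1/(1 + K1/[H⁺] + K1K2/[H⁺]²) = 1/(1 + 10^+2.34 + 10^+1.65) = 0.003782
DIC = [CO2*]/α₀ = 2.088×10^-5 / 0.003782 = 5.521 mmol/kg
[CO3²⁻] = α₂·DIC; α₂ = 0.1689, so [CO3²⁻] = 0.1689 × 5.521 = 0.933 mmol/kg

[CO3²⁻] = 0.933 mmol/kg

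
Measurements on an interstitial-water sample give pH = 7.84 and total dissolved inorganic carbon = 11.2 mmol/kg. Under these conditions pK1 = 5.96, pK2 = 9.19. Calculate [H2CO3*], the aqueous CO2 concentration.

α₀ = 1 / (1 + K1/[H⁺] + K1K2/[H⁺]²) = 1 / (1 + 10^+1.88 + 10^+0.53)
   = 1 / (1 + 75.858 + 3.3884) = 1/80.246 = 0.01246
[CO2*] = α₀ × DIC = 0.01246 × 11.2 = 0.140 mmol/kg

[CO2*] = 0.140 mmol/kg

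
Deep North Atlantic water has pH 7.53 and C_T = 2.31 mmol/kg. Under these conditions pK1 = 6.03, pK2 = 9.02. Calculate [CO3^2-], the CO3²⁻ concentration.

α₂ = 1 / (1 + [H⁺]/K2 + [H⁺]²/(K1K2)) = 1 / (1 + 10^+1.49 + 10^-0.01)
   = 1 / (1 + 30.903 + 0.97724) = 1/32.880 = 0.03041
[CO3²⁻] = α₂ × DIC = 0.03041 × 2.31 = 0.0703 mmol/kg

[CO3²⁻] = 0.0703 mmol/kg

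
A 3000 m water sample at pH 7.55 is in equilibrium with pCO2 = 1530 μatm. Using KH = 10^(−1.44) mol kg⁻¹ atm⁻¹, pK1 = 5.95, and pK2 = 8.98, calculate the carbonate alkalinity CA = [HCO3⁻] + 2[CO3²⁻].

[CO2*] = KH · pCO2 = 10^(−1.44) × 1530×10^-6 = 5.555×10^-5 mol/kg
α₀ = 1/(1 + K1/[H⁺] + K1K2/[H⁺]²) = 1/(1 + 10^+1.60 + 10^+0.17) = 0.02365
DIC = [CO2*]/α₀ = 5.555×10^-5 / 0.02365 = 2.349 mmol/kg
CA = (α₁ + 2α₂)·DIC = (0.9414 + 2×0.03498) × 2.349 = 2.38 mmol/kg

CA = 2.38 mmol/kg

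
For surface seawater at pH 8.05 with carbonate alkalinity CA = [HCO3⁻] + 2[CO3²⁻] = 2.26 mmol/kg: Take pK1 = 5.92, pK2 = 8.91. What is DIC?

CA = [HCO3⁻] + 2[CO3²⁻] = (α₁ + 2α₂)·DIC
At pH 8.05: [H⁺]/K1 = 10^-2.13 = 0.0074131, K2/[H⁺] = 10^-0.86 = 0.13804
α₁ = 1/(1 + 0.0074131 + 0.13804) = 1/1.1455 = 0.8730; α₂ = α₁·K2/[H⁺] = 0.1205
α₁ + 2α₂ = 1.1140
DIC = CA / (α₁ + 2α₂) = 2.26 / 1.1140 = 2.03 mmol/kg

DIC = 2.03 mmol/kg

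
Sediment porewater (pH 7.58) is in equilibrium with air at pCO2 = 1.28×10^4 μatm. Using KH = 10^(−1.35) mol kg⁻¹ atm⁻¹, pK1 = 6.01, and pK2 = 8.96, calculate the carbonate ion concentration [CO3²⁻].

[CO2*] = KH · pCO2 = 10^(−1.35) × 1.28×10^4×10^-6 = 5.718×10^-4 mol/kg
α₀ = 1/(1 + K1/[H⁺] + K1K2/[H⁺]²) = 1/(1 + 10^+1.57 + 10^+0.19) = 0.02519
DIC = [CO2*]/α₀ = 5.718×10^-4 / 0.02519 = 22.70 mmol/kg
[CO3²⁻] = α₂·DIC; α₂ = 0.03901, so [CO3²⁻] = 0.03901 × 22.70 = 0.886 mmol/kg

[CO3²⁻] = 0.886 mmol/kg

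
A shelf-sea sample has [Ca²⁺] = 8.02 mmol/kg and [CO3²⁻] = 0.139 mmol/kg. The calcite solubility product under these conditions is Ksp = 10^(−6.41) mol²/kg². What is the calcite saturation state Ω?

Ksp = 10^(−6.41) = 3.890×10^-7
Ω = [Ca²⁺][CO3²⁻]/Ksp = (8.02×10^-3)(0.139×10^-3) / 3.890×10^-7 = 2.87

Ω = 2.87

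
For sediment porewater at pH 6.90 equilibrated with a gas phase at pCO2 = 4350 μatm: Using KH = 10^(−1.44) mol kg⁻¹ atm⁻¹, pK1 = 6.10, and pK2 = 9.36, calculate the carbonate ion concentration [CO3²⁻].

[CO2*] = KH · pCO2 = 10^(−1.44) × 4350×10^-6 = 1.579×10^-4 mol/kg
α₀ = 1/(1 + K1/[H⁺] + K1K2/[H⁺]²) = 1/(1 + 10^+0.80 + 10^-1.66) = 0.1364
DIC = [CO2*]/α₀ = 1.579×10^-4 / 0.1364 = 1.158 mmol/kg
[CO3²⁻] = α₂·DIC; α₂ = 0.002984, so [CO3²⁻] = 0.002984 × 1.158 = 0.00346 mmol/kg = 3.46 μmol/kg

[CO3²⁻] = 3.46 μmol/kg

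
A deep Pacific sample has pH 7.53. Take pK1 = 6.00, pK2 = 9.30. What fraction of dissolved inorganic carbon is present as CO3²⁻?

α₂ = 1 / (1 + [H⁺]/K2 + [H⁺]²/(K1K2)) = 1 / (1 + 10^+1.77 + 10^+0.24)
   = 1 / (1 + 58.884 + 1.7378) = 1/61.622 = 0.01623

α₂ = 0.0162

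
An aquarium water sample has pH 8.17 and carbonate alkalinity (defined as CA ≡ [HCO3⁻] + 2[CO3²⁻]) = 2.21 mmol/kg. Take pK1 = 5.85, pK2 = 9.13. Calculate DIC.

DIC = 2.02 mmol/kg

CA = [HCO3⁻] + 2[CO3²⁻] = (α₁ + 2α₂)·DIC
At pH 8.17: [H⁺]/K1 = 10^-2.32 = 0.0047863, K2/[H⁺] = 10^-0.96 = 0.10965
α₁ = 1/(1 + 0.0047863 + 0.10965) = 1/1.1144 = 0.8973; α₂ = α₁·K2/[H⁺] = 0.09839
α₁ + 2α₂ = 1.0941
DIC = CA / (α₁ + 2α₂) = 2.21 / 1.0941 = 2.02 mmol/kg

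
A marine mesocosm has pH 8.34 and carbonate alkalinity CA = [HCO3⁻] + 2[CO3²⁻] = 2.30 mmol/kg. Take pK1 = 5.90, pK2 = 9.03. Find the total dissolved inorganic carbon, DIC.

CA = [HCO3⁻] + 2[CO3²⁻] = (α₁ + 2α₂)·DIC
At pH 8.34: [H⁺]/K1 = 10^-2.44 = 0.0036308, K2/[H⁺] = 10^-0.69 = 0.20417
α₁ = 1/(1 + 0.0036308 + 0.20417) = 1/1.2078 = 0.8279; α₂ = α₁·K2/[H⁺] = 0.1690
α₁ + 2α₂ = 1.1660
DIC = CA / (α₁ + 2α₂) = 2.30 / 1.1660 = 1.97 mmol/kg

DIC = 1.97 mmol/kg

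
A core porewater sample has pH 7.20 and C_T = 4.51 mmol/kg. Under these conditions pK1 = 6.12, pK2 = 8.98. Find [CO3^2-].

α₂ = 1 / (1 + [H⁺]/K2 + [H⁺]²/(K1K2)) = 1 / (1 + 10^+1.78 + 10^+0.70)
   = 1 / (1 + 60.256 + 5.0119) = 1/66.268 = 0.01509
[CO3²⁻] = α₂ × DIC = 0.01509 × 4.51 = 0.0681 mmol/kg

[CO3²⁻] = 0.0681 mmol/kg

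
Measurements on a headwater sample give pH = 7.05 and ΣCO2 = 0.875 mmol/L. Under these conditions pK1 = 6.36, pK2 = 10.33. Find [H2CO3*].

[CO2*] = 0.148 mmol/L

α₀ = 1 / (1 + K1/[H⁺] + K1K2/[H⁺]²) = 1 / (1 + 10^+0.69 + 10^-2.59)
   = 1 / (1 + 4.8978 + 0.0025704) = 1/5.9004 = 0.1695
[CO2*] = α₀ × DIC = 0.1695 × 0.875 = 0.148 mmol/L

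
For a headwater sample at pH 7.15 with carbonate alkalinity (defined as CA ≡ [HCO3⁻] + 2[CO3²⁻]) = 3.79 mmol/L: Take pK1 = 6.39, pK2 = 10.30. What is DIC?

DIC = 4.45 mmol/L

CA = [HCO3⁻] + 2[CO3²⁻] = (α₁ + 2α₂)·DIC
At pH 7.15: [H⁺]/K1 = 10^-0.76 = 0.17378, K2/[H⁺] = 10^-3.15 = 0.00070795
α₁ = 1/(1 + 0.17378 + 0.00070795) = 1/1.1745 = 0.8514; α₂ = α₁·K2/[H⁺] = 0.0006028
α₁ + 2α₂ = 0.8526
DIC = CA / (α₁ + 2α₂) = 3.79 / 0.8526 = 4.45 mmol/L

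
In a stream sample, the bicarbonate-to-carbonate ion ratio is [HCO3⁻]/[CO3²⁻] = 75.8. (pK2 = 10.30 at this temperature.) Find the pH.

From K2 = [H⁺][CO3²⁻]/[HCO3⁻]:  pH = pK2 − log₁₀([HCO3⁻]/[CO3²⁻])
log₁₀(75.8) = +1.880
pH = 10.30 − (+1.880) = 8.42

pH = 8.42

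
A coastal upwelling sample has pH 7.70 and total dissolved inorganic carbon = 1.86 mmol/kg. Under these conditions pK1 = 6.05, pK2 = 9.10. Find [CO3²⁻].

α₂ = 1 / (1 + [H⁺]/K2 + [H⁺]²/(K1K2)) = 1 / (1 + 10^+1.40 + 10^-0.25)
   = 1 / (1 + 25.119 + 0.56234) = 1/26.681 = 0.03748
[CO3²⁻] = α₂ × DIC = 0.03748 × 1.86 = 0.0697 mmol/kg

[CO3²⁻] = 0.0697 mmol/kg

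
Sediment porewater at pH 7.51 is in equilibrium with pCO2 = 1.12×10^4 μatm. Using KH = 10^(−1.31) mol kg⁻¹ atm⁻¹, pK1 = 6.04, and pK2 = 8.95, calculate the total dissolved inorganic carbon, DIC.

[CO2*] = KH · pCO2 = 10^(−1.31) × 1.12×10^4×10^-6 = 5.486×10^-4 mol/kg
α₀ = 1/(1 + K1/[H⁺] + K1K2/[H⁺]²) = 1/(1 + 10^+1.47 + 10^+0.03) = 0.03166
DIC = [CO2*]/α₀ = 5.486×10^-4 / 0.03166 = 17.3 mmol/kg

DIC = 17.3 mmol/kg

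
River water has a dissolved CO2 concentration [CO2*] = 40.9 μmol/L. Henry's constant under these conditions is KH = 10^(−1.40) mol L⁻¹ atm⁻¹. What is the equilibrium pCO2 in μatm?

pCO2 = 1030 μatm

KH = 10^(−1.40) = 3.981×10^-2 mol L⁻¹ atm⁻¹
pCO2 = [CO2*]/KH = 40.9×10^-6 / 3.981×10^-2 = 1.03×10^-3 atm = 1030 μatm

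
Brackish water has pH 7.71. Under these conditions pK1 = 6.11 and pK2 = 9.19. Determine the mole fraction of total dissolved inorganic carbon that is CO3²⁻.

α₂ = 0.0313

α₂ = 1 / (1 + [H⁺]/K2 + [H⁺]²/(K1K2)) = 1 / (1 + 10^+1.48 + 10^-0.12)
   = 1 / (1 + 30.200 + 0.75858) = 1/31.958 = 0.03129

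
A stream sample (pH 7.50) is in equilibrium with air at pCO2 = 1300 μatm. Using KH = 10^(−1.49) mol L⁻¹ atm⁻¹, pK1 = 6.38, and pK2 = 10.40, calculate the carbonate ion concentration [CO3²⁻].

[CO3²⁻] = 0.698 μmol/L

[CO2*] = KH · pCO2 = 10^(−1.49) × 1300×10^-6 = 4.207×10^-5 mol/L
α₀ = 1/(1 + K1/[H⁺] + K1K2/[H⁺]²) = 1/(1 + 10^+1.12 + 10^-1.78) = 0.07043
DIC = [CO2*]/α₀ = 4.207×10^-5 / 0.07043 = 0.5973 mmol/L
[CO3²⁻] = α₂·DIC; α₂ = 0.001169, so [CO3²⁻] = 0.001169 × 0.5973 = 0.000698 mmol/L = 0.698 μmol/L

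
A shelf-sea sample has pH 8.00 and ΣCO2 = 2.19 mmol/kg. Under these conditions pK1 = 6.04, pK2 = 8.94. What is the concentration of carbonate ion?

[CO3²⁻] = 0.223 mmol/kg

α₂ = 1 / (1 + [H⁺]/K2 + [H⁺]²/(K1K2)) = 1 / (1 + 10^+0.94 + 10^-1.02)
   = 1 / (1 + 8.7096 + 0.095499) = 1/9.8051 = 0.1020
[CO3²⁻] = α₂ × DIC = 0.1020 × 2.19 = 0.223 mmol/kg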